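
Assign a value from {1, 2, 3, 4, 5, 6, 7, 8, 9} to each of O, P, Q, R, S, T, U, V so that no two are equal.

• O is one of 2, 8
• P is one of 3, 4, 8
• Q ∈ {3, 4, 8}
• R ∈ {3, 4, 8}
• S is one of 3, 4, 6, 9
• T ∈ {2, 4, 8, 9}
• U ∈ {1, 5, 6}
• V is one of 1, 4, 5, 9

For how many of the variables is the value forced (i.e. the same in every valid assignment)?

P, Q, R between them cover only {3, 4, 8} — a naked triple. Remove those values from O, S, T, V.
O's domain is down to {2}, so O = 2. Remove 2 from T.
That leaves T = 9. Remove 9 from S, V.
S's domain is down to {6}, so S = 6. Remove 6 from U.
Determined: O=2, S=6, T=9. The other variables each still have more than one consistent value. That makes 3.

3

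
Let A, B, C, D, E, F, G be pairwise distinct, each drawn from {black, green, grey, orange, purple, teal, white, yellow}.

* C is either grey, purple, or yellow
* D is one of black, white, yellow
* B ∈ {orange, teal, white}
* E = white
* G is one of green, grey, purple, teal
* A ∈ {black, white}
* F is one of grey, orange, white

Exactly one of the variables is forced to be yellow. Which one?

D

E's domain is down to {white}, so E = white. So A, B, D, F can't be white.
A's domain is down to {black}, so A = black. So D can't be black.
So yellow goes to D.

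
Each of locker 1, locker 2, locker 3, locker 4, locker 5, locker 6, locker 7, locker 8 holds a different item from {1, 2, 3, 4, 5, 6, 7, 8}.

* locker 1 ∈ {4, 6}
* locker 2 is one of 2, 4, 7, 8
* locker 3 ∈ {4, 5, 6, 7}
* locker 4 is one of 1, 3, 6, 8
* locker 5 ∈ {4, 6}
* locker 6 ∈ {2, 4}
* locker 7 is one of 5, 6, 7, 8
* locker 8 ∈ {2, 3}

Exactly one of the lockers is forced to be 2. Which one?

locker 6

The 8 variables draw from only 8 values {1, 2, 3, 4, 5, 6, 7, 8}, so each is used; only locker 4 can be 1, hence locker 4 = 1.
The 7 still-open variables draw from only 7 values {2, 3, 4, 5, 6, 7, 8}, so each is used; only locker 8 can be 3, hence locker 8 = 3.
The 2 variables locker 1 and locker 5 are confined to {4, 6}, which locks those values in; drop them from locker 2, locker 3, locker 6, locker 7.
So 2 goes to locker 6.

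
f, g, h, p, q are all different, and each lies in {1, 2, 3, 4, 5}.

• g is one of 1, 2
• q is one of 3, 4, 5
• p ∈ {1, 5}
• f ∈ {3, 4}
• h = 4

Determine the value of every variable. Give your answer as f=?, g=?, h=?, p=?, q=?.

f=3, g=2, h=4, p=1, q=5

h must be 4 (only option left). So f, q can't be 4.
f must be 3 (only option left). Strike 3 from q.
That leaves q = 5. So p can't be 5.
p has just one choice, so p = 1. Remove 1 from g.
That leaves g = 2.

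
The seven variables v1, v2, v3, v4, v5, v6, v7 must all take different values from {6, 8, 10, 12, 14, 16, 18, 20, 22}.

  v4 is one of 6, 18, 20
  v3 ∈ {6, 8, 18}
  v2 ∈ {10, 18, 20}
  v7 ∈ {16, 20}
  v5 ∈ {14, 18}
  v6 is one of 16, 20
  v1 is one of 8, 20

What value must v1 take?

8

The 7 variables together cover exactly {6, 8, 10, 14, 16, 18, 20} — 7 values for 7 variables — and 10 appears only in v2's list, so v2 = 10.
Among the 6 still-open variables, 14 fits only v5 (and all 6 values in {6, 8, 14, 16, 18, 20} must be used), so v5 = 14.
The 2 variables v6 and v7 are confined to {16, 20}, which locks those values in; drop them from v1, v4.
So v1 = 8.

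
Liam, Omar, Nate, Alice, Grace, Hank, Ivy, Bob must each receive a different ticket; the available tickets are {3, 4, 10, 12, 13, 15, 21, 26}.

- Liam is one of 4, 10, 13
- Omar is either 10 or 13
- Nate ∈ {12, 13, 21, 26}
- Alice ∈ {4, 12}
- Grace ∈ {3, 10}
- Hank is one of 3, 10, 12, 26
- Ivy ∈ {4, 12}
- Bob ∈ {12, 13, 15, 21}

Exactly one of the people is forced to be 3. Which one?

Grace

Among the 8 variables, 15 fits only Bob (and all 8 values in {3, 4, 10, 12, 13, 15, 21, 26} must be used), so Bob = 15.
Among the 7 still-open variables, 21 fits only Nate (and all 7 values in {3, 4, 10, 12, 13, 21, 26} must be used), so Nate = 21.
Among the 6 still-open variables, 26 fits only Hank (and all 6 values in {3, 4, 10, 12, 13, 26} must be used), so Hank = 26.
The 5 still-open variables together cover exactly {3, 4, 10, 12, 13} — 5 values for 5 variables — and 3 appears only in Grace's list, so Grace = 3.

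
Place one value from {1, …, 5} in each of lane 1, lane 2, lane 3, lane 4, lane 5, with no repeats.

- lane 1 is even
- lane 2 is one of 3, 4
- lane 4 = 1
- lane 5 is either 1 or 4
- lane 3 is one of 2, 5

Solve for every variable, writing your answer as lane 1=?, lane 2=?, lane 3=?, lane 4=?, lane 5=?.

lane 4's domain is down to {1}, so lane 4 = 1. Remove 1 from lane 5.
lane 5's domain is down to {4}, so lane 5 = 4. Eliminate 4 elsewhere: lane 1, lane 2.
lane 1 has just one choice, so lane 1 = 2. So lane 3 can't be 2.
lane 2 has just one choice, so lane 2 = 3.
lane 3 must be 5 (only option left).

lane 1=2, lane 2=3, lane 3=5, lane 4=1, lane 5=4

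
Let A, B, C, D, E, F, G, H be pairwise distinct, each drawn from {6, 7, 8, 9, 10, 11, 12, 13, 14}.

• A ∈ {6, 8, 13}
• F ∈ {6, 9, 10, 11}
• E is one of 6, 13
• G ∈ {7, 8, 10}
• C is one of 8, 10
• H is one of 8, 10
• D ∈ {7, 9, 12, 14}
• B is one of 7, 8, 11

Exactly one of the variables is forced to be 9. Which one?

F

C and H between them cover only {8, 10} — a naked pair. Remove those values from A, B, F, G.
G's domain is down to {7}, so G = 7. So B, D can't be 7.
B has just one choice, so B = 11. Strike 11 from F.
The 2 variables A and E are confined to {6, 13}, which locks those values in; drop them from F.
So 9 goes to F.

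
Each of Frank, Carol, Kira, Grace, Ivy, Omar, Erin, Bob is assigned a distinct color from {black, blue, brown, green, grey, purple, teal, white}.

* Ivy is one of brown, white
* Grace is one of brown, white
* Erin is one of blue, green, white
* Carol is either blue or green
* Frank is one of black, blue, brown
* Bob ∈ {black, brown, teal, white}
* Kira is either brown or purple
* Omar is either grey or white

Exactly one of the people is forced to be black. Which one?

Frank

The 8 variables draw from only 8 values {black, blue, brown, green, grey, purple, teal, white}, so each is used; only Omar can be grey, hence Omar = grey.
Among the 7 still-open variables, purple fits only Kira (and all 7 values in {black, blue, brown, green, purple, teal, white} must be used), so Kira = purple.
The 6 still-open variables together cover exactly {black, blue, brown, green, teal, white} — 6 values for 6 variables — and teal appears only in Bob's list, so Bob = teal.
The 5 still-open variables together cover exactly {black, blue, brown, green, white} — 5 values for 5 variables — and black appears only in Frank's list, so Frank = black.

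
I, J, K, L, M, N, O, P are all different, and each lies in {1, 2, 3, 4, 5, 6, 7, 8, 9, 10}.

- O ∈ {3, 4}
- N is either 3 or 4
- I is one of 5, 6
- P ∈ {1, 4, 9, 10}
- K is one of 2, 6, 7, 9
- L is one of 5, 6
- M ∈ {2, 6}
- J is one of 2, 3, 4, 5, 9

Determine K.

The 2 variables I and L are confined to {5, 6}, which locks those values in; drop them from J, K, M.
M's domain is down to {2}, so M = 2. Eliminate 2 elsewhere: J, K.
N and O between them cover only {3, 4} — a naked pair. Remove those values from J, P.
That leaves J = 9. Remove 9 from K, P.
So K = 7.

7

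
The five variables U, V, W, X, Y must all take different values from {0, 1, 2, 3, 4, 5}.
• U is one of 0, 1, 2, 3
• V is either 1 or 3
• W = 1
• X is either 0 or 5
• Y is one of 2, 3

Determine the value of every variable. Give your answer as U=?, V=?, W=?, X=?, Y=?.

U=0, V=3, W=1, X=5, Y=2

W has just one choice, so W = 1. So U, V can't be 1.
V has just one choice, so V = 3. So U, Y can't be 3.
Y's domain is down to {2}, so Y = 2. Eliminate 2 elsewhere: U.
That leaves U = 0. Remove 0 from X.
That leaves X = 5.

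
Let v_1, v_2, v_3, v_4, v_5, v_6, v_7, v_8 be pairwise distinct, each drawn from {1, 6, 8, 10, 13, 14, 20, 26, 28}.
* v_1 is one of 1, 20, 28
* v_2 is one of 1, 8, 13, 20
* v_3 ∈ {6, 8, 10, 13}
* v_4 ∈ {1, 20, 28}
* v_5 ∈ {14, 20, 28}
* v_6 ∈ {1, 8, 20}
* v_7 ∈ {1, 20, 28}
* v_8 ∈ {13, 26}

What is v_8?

26

v_1, v_4, v_7 share exactly the 3 values {1, 20, 28}; by pigeonhole those values go to them, so strike 1, 20, 28 from v_2, v_5, v_6.
That leaves v_5 = 14.
That leaves v_6 = 8. Eliminate 8 elsewhere: v_2, v_3.
v_2 has just one choice, so v_2 = 13. Eliminate 13 elsewhere: v_3, v_8.
So v_8 = 26.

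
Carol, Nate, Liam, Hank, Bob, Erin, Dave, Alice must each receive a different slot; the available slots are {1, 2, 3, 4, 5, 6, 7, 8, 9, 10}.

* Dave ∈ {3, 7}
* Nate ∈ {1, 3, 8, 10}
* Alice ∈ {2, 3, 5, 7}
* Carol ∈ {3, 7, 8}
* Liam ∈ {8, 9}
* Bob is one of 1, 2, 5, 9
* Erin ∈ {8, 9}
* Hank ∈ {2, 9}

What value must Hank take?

Among the 8 variables, 10 fits only Nate (and all 8 values in {1, 2, 3, 5, 7, 8, 9, 10} must be used), so Nate = 10.
Among the 7 still-open variables, 1 fits only Bob (and all 7 values in {1, 2, 3, 5, 7, 8, 9} must be used), so Bob = 1.
The 6 still-open variables together cover exactly {2, 3, 5, 7, 8, 9} — 6 values for 6 variables — and 5 appears only in Alice's list, so Alice = 5.
The 5 still-open variables together cover exactly {2, 3, 7, 8, 9} — 5 values for 5 variables — and 2 appears only in Hank's list, so Hank = 2.

2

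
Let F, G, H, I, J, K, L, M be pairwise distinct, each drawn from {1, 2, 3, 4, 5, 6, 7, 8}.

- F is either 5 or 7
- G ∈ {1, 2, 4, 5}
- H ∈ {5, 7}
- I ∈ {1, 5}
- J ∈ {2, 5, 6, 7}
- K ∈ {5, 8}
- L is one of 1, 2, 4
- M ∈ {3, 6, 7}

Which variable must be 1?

I

The 8 variables draw from only 8 values {1, 2, 3, 4, 5, 6, 7, 8}, so each is used; only M can be 3, hence M = 3.
The 7 still-open variables together cover exactly {1, 2, 4, 5, 6, 7, 8} — 7 values for 7 variables — and 6 appears only in J's list, so J = 6.
The 6 still-open variables draw from only 6 values {1, 2, 4, 5, 7, 8}, so each is used; only K can be 8, hence K = 8.
The 2 variables F and H are confined to {5, 7}, which locks those values in; drop them from G, I.
So 1 goes to I.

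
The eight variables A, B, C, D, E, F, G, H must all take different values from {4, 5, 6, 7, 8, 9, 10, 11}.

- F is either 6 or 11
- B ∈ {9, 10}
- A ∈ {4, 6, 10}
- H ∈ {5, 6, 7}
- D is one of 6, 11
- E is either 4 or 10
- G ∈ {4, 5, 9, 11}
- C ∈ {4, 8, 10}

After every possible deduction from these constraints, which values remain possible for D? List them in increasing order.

The 8 variables draw from only 8 values {4, 5, 6, 7, 8, 9, 10, 11}, so each is used; only H can be 7, hence H = 7.
The 7 still-open variables together cover exactly {4, 5, 6, 8, 9, 10, 11} — 7 values for 7 variables — and 5 appears only in G's list, so G = 5.
The 6 still-open variables draw from only 6 values {4, 6, 8, 9, 10, 11}, so each is used; only C can be 8, hence C = 8.
The 5 still-open variables draw from only 5 values {4, 6, 9, 10, 11}, so each is used; only B can be 9, hence B = 9.
D and F share exactly the 2 values {6, 11}; by pigeonhole those values go to them, so strike 6, 11 from A.
No further eliminations apply; D can still be any of 6, 11.

6, 11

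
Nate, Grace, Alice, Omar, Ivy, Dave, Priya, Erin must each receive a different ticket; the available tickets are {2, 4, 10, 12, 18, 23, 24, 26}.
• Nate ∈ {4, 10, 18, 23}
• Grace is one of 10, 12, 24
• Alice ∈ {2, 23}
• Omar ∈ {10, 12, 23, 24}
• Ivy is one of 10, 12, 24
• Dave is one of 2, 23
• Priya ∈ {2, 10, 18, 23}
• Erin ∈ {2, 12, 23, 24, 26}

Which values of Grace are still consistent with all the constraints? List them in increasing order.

10, 12, 24

The 8 variables draw from only 8 values {2, 4, 10, 12, 18, 23, 24, 26}, so each is used; only Nate can be 4, hence Nate = 4.
Among the 7 still-open variables, 18 fits only Priya (and all 7 values in {2, 10, 12, 18, 23, 24, 26} must be used), so Priya = 18.
The 6 still-open variables draw from only 6 values {2, 10, 12, 23, 24, 26}, so each is used; only Erin can be 26, hence Erin = 26.
The 2 variables Alice and Dave are confined to {2, 23}, which locks those values in; drop them from Omar.
No further eliminations apply; Grace can still be any of 10, 12, 24.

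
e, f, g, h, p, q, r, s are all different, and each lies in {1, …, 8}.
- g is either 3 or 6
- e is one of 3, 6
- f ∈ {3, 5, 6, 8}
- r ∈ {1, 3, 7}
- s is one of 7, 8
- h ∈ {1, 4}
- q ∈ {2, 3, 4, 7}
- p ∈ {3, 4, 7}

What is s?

8

Among the 8 variables, 2 fits only q (and all 8 values in {1, 2, 3, 4, 5, 6, 7, 8} must be used), so q = 2.
Among the 7 still-open variables, 5 fits only f (and all 7 values in {1, 3, 4, 5, 6, 7, 8} must be used), so f = 5.
The 6 still-open variables draw from only 6 values {1, 3, 4, 6, 7, 8}, so each is used; only s can be 8, hence s = 8.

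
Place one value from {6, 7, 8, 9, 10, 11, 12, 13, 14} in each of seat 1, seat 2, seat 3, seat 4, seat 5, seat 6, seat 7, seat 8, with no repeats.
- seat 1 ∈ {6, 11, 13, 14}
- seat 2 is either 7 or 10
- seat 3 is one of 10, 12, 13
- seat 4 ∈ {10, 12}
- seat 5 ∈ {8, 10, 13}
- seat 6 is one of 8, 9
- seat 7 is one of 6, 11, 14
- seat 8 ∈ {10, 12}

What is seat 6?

seat 4 and seat 8 between them cover only {10, 12} — a naked pair. Remove those values from seat 2, seat 3, seat 5.
seat 2's domain is down to {7}, so seat 2 = 7.
That leaves seat 3 = 13. So seat 1, seat 5 can't be 13.
seat 5 has just one choice, so seat 5 = 8. So seat 6 can't be 8.
So seat 6 = 9.

9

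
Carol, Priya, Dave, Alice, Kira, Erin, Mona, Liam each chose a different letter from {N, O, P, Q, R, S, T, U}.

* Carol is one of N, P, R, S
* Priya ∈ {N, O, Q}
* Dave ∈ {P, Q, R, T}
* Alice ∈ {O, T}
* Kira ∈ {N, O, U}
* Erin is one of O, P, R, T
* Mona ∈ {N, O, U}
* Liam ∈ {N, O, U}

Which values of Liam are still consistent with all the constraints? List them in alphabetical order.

The 8 variables draw from only 8 values {N, O, P, Q, R, S, T, U}, so each is used; only Carol can be S, hence Carol = S.
Kira, Mona, Liam between them cover only {N, O, U} — a naked triple. Remove those values from Priya, Alice, Erin.
That leaves Priya = Q. So Dave can't be Q.
Alice has just one choice, so Alice = T. Remove T from Dave, Erin.
No further eliminations apply; Liam can still be any of N, O, U.

N, O, U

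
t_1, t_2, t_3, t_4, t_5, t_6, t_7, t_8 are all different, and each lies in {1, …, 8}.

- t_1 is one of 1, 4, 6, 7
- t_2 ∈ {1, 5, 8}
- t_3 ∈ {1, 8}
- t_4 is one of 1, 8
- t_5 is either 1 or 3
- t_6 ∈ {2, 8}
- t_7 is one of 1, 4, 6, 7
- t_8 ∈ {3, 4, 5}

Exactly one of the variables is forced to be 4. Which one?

The 8 variables together cover exactly {1, 2, 3, 4, 5, 6, 7, 8} — 8 values for 8 variables — and 2 appears only in t_6's list, so t_6 = 2.
t_3 and t_4 share exactly the 2 values {1, 8}; by pigeonhole those values go to them, so strike 1, 8 from t_1, t_2, t_5, t_7.
t_2's domain is down to {5}, so t_2 = 5. So t_8 can't be 5.
That leaves t_5 = 3. Strike 3 from t_8.
So 4 goes to t_8.

t_8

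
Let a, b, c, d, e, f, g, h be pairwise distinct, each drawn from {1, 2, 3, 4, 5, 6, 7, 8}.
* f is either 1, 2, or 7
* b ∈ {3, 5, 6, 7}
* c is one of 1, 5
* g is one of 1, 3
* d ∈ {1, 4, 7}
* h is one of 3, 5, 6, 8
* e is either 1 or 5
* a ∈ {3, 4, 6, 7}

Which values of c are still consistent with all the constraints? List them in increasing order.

1, 5

Among the 8 variables, 2 fits only f (and all 8 values in {1, 2, 3, 4, 5, 6, 7, 8} must be used), so f = 2.
Among the 7 still-open variables, 8 fits only h (and all 7 values in {1, 3, 4, 5, 6, 7, 8} must be used), so h = 8.
The 2 variables c and e are confined to {1, 5}, which locks those values in; drop them from b, d, g.
g must be 3 (only option left). Eliminate 3 elsewhere: a, b.
No further eliminations apply; c can still be any of 1, 5.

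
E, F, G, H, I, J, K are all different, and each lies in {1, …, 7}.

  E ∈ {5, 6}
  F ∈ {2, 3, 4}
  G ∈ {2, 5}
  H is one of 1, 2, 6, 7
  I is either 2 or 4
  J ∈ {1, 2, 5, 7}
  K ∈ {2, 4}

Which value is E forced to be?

6

The 7 variables together cover exactly {1, 2, 3, 4, 5, 6, 7} — 7 values for 7 variables — and 3 appears only in F's list, so F = 3.
I and K between them cover only {2, 4} — a naked pair. Remove those values from G, H, J.
G's domain is down to {5}, so G = 5. Remove 5 from E, J.
So E = 6.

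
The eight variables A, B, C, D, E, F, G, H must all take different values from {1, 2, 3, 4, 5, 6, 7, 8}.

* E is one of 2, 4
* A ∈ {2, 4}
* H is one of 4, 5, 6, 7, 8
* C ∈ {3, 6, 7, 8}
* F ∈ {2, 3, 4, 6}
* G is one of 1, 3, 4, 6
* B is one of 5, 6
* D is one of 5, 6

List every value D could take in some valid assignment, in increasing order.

5, 6

The 8 variables together cover exactly {1, 2, 3, 4, 5, 6, 7, 8} — 8 values for 8 variables — and 1 appears only in G's list, so G = 1.
A and E share exactly the 2 values {2, 4}; by pigeonhole those values go to them, so strike 2, 4 from F, H.
B and D between them cover only {5, 6} — a naked pair. Remove those values from C, F, H.
F has just one choice, so F = 3. So C can't be 3.
No further eliminations apply; D can still be any of 5, 6.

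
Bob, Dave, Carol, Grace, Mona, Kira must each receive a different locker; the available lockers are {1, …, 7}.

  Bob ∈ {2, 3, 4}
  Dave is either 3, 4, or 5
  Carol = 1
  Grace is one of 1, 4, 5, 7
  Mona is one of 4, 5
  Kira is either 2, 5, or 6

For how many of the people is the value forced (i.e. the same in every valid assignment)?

Carol must be 1 (only option left). So Grace can't be 1.
Determined: Carol=1. The other people each still have more than one consistent value. That makes 1.

1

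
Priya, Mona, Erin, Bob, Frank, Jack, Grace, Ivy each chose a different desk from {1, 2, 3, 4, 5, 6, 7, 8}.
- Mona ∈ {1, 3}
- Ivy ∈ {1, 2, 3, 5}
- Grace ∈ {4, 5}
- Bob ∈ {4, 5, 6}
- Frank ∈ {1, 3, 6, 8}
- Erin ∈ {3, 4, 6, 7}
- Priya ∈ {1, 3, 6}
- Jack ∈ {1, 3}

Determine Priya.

6

The 8 variables draw from only 8 values {1, 2, 3, 4, 5, 6, 7, 8}, so each is used; only Ivy can be 2, hence Ivy = 2.
The 7 still-open variables together cover exactly {1, 3, 4, 5, 6, 7, 8} — 7 values for 7 variables — and 7 appears only in Erin's list, so Erin = 7.
The 6 still-open variables draw from only 6 values {1, 3, 4, 5, 6, 8}, so each is used; only Frank can be 8, hence Frank = 8.
Mona and Jack share exactly the 2 values {1, 3}; by pigeonhole those values go to them, so strike 1, 3 from Priya.
So Priya = 6.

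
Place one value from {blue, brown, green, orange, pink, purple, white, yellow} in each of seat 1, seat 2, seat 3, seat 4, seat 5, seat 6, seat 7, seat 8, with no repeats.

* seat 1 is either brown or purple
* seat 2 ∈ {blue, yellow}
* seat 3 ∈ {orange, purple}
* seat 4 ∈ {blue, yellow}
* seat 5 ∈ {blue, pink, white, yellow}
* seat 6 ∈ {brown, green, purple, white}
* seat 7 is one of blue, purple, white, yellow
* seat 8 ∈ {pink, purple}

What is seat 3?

orange

Among the 8 variables, green fits only seat 6 (and all 8 values in {blue, brown, green, orange, pink, purple, white, yellow} must be used), so seat 6 = green.
Among the 7 still-open variables, brown fits only seat 1 (and all 7 values in {blue, brown, orange, pink, purple, white, yellow} must be used), so seat 1 = brown.
The 6 still-open variables together cover exactly {blue, orange, pink, purple, white, yellow} — 6 values for 6 variables — and orange appears only in seat 3's list, so seat 3 = orange.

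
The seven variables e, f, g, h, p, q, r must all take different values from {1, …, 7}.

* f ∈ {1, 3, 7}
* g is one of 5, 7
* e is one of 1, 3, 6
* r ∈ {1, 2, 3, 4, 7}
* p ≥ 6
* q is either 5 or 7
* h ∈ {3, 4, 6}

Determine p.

6

The 7 variables draw from only 7 values {1, 2, 3, 4, 5, 6, 7}, so each is used; only r can be 2, hence r = 2.
The 6 still-open variables together cover exactly {1, 3, 4, 5, 6, 7} — 6 values for 6 variables — and 4 appears only in h's list, so h = 4.
g and q share exactly the 2 values {5, 7}; by pigeonhole those values go to them, so strike 5, 7 from f, p.
So p = 6.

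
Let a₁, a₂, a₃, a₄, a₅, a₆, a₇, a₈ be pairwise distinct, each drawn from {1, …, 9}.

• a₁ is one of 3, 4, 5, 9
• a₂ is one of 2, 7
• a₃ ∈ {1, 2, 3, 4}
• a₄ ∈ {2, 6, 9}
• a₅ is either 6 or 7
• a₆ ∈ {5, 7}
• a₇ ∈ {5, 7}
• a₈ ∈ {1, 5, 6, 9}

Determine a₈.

a₆ and a₇ between them cover only {5, 7} — a naked pair. Remove those values from a₁, a₂, a₅, a₈.
That leaves a₂ = 2. Remove 2 from a₃, a₄.
a₅ must be 6 (only option left). Strike 6 from a₄, a₈.
a₄'s domain is down to {9}, so a₄ = 9. Remove 9 from a₁, a₈.
So a₈ = 1.

1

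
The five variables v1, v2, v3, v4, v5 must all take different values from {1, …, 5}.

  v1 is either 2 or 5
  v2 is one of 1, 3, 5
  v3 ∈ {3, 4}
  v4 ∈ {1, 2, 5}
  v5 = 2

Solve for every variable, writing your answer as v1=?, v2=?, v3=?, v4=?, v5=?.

v5 has just one choice, so v5 = 2. Eliminate 2 elsewhere: v1, v4.
v1 has just one choice, so v1 = 5. So v2, v4 can't be 5.
v4's domain is down to {1}, so v4 = 1. Eliminate 1 elsewhere: v2.
v2's domain is down to {3}, so v2 = 3. Strike 3 from v3.
v3's domain is down to {4}, so v3 = 4.

v1=5, v2=3, v3=4, v4=1, v5=2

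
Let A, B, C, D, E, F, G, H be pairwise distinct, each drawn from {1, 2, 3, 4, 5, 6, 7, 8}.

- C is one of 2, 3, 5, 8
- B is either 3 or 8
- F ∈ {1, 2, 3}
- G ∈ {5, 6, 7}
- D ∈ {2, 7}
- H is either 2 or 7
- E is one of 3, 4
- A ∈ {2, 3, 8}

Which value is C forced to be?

5

The 8 variables together cover exactly {1, 2, 3, 4, 5, 6, 7, 8} — 8 values for 8 variables — and 1 appears only in F's list, so F = 1.
The 7 still-open variables together cover exactly {2, 3, 4, 5, 6, 7, 8} — 7 values for 7 variables — and 4 appears only in E's list, so E = 4.
The 6 still-open variables together cover exactly {2, 3, 5, 6, 7, 8} — 6 values for 6 variables — and 6 appears only in G's list, so G = 6.
Among the 5 still-open variables, 5 fits only C (and all 5 values in {2, 3, 5, 7, 8} must be used), so C = 5.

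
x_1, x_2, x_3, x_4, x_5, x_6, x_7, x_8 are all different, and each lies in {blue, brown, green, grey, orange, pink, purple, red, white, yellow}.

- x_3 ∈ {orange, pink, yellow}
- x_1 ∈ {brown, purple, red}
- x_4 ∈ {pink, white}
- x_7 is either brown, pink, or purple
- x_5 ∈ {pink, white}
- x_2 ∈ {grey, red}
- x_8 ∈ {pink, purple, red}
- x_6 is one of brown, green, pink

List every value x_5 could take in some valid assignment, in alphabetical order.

x_4 and x_5 share exactly the 2 values {pink, white}; by pigeonhole those values go to them, so strike pink, white from x_3, x_6, x_7, x_8.
x_1, x_7, x_8 share exactly the 3 values {brown, purple, red}; by pigeonhole those values go to them, so strike brown, purple, red from x_2, x_6.
That leaves x_2 = grey.
x_6 must be green (only option left).
No further eliminations apply; x_5 can still be any of pink, white.

pink, white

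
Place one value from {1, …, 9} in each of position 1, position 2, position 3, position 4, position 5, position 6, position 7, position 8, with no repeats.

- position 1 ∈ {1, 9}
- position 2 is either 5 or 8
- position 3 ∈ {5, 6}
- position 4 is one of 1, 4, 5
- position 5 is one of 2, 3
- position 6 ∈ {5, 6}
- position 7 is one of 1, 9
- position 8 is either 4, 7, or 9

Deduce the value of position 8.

7

position 1 and position 7 share exactly the 2 values {1, 9}; by pigeonhole those values go to them, so strike 1, 9 from position 4, position 8.
position 3 and position 6 between them cover only {5, 6} — a naked pair. Remove those values from position 2, position 4.
That leaves position 2 = 8.
position 4 must be 4 (only option left). So position 8 can't be 4.
So position 8 = 7.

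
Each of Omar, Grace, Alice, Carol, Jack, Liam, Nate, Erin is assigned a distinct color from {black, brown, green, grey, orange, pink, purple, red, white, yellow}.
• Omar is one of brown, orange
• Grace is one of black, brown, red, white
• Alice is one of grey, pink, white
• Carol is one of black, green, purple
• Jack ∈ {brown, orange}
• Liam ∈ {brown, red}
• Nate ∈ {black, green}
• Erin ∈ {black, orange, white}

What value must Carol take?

purple

Omar and Jack between them cover only {brown, orange} — a naked pair. Remove those values from Grace, Liam, Erin.
Liam's domain is down to {red}, so Liam = red. Eliminate red elsewhere: Grace.
Grace and Erin share exactly the 2 values {black, white}; by pigeonhole those values go to them, so strike black, white from Alice, Carol, Nate.
Nate has just one choice, so Nate = green. Strike green from Carol.
So Carol = purple.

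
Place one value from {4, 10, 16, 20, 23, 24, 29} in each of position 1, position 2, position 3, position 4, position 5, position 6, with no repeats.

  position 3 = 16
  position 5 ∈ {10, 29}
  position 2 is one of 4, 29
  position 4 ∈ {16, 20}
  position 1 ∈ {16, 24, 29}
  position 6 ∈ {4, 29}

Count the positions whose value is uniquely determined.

4

position 3 has just one choice, so position 3 = 16. Strike 16 from position 1, position 4.
That leaves position 4 = 20.
The 4 still-open variables together cover exactly {4, 10, 24, 29} — 4 values for 4 variables — and 10 appears only in position 5's list, so position 5 = 10.
The 3 still-open variables draw from only 3 values {4, 24, 29}, so each is used; only position 1 can be 24, hence position 1 = 24.
Determined: position 1=24, position 3=16, position 4=20, position 5=10. The other positions each still have more than one consistent value. That makes 4.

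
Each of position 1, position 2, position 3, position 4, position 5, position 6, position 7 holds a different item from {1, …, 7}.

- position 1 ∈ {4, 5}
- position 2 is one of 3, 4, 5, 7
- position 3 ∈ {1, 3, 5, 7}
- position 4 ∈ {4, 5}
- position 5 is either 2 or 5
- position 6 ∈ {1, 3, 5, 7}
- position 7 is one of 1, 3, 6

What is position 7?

Among the 7 variables, 2 fits only position 5 (and all 7 values in {1, 2, 3, 4, 5, 6, 7} must be used), so position 5 = 2.
The 6 still-open variables draw from only 6 values {1, 3, 4, 5, 6, 7}, so each is used; only position 7 can be 6, hence position 7 = 6.

6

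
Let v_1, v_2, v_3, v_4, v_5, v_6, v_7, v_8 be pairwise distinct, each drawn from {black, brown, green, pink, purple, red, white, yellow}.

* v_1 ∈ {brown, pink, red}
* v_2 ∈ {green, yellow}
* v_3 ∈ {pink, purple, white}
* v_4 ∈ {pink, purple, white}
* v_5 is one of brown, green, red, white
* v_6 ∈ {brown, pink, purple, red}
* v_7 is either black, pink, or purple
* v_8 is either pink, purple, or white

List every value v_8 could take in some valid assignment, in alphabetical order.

The 8 variables draw from only 8 values {black, brown, green, pink, purple, red, white, yellow}, so each is used; only v_7 can be black, hence v_7 = black.
The 7 still-open variables together cover exactly {brown, green, pink, purple, red, white, yellow} — 7 values for 7 variables — and yellow appears only in v_2's list, so v_2 = yellow.
The 6 still-open variables draw from only 6 values {brown, green, pink, purple, red, white}, so each is used; only v_5 can be green, hence v_5 = green.
The 3 variables v_3, v_4, v_8 are confined to {pink, purple, white}, which locks those values in; drop them from v_1, v_6.
No further eliminations apply; v_8 can still be any of pink, purple, white.

pink, purple, white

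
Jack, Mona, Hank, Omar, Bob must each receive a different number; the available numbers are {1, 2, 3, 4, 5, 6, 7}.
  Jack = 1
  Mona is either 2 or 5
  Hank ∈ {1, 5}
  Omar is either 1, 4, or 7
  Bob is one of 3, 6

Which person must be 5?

Hank

Jack has just one choice, so Jack = 1. Strike 1 from Hank, Omar.
So 5 goes to Hank.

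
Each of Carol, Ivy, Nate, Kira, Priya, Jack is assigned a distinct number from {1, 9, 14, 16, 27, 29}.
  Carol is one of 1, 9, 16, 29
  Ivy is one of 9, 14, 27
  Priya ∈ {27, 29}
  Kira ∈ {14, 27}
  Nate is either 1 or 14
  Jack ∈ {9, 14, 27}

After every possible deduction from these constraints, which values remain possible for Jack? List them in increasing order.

9, 14, 27

The 6 variables together cover exactly {1, 9, 14, 16, 27, 29} — 6 values for 6 variables — and 16 appears only in Carol's list, so Carol = 16.
Among the 5 still-open variables, 1 fits only Nate (and all 5 values in {1, 9, 14, 27, 29} must be used), so Nate = 1.
Among the 4 still-open variables, 29 fits only Priya (and all 4 values in {9, 14, 27, 29} must be used), so Priya = 29.
No further eliminations apply; Jack can still be any of 9, 14, 27.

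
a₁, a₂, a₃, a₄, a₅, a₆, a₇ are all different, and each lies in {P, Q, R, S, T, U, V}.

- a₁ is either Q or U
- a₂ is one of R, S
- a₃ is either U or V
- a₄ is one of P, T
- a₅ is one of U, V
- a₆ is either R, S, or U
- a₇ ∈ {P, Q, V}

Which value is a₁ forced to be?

Q

The 7 variables together cover exactly {P, Q, R, S, T, U, V} — 7 values for 7 variables — and T appears only in a₄'s list, so a₄ = T.
The 6 still-open variables draw from only 6 values {P, Q, R, S, U, V}, so each is used; only a₇ can be P, hence a₇ = P.
Among the 5 still-open variables, Q fits only a₁ (and all 5 values in {Q, R, S, U, V} must be used), so a₁ = Q.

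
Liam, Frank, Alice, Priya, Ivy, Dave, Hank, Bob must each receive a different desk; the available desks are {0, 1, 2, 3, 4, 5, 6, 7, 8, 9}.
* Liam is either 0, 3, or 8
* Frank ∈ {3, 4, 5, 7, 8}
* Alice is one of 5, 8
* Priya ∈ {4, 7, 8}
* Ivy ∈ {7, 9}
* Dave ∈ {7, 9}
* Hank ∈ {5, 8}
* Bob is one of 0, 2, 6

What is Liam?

0

The 2 variables Alice and Hank are confined to {5, 8}, which locks those values in; drop them from Liam, Frank, Priya.
Ivy and Dave between them cover only {7, 9} — a naked pair. Remove those values from Frank, Priya.
Priya must be 4 (only option left). So Frank can't be 4.
Frank's domain is down to {3}, so Frank = 3. Remove 3 from Liam.
So Liam = 0.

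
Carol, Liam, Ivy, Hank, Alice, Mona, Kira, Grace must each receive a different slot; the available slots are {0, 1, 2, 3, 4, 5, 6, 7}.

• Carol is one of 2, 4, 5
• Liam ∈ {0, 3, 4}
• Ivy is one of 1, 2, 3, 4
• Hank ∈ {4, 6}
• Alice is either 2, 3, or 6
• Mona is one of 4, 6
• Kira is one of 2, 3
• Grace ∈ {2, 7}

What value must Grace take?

7

The 8 variables together cover exactly {0, 1, 2, 3, 4, 5, 6, 7} — 8 values for 8 variables — and 0 appears only in Liam's list, so Liam = 0.
The 7 still-open variables draw from only 7 values {1, 2, 3, 4, 5, 6, 7}, so each is used; only Ivy can be 1, hence Ivy = 1.
The 6 still-open variables draw from only 6 values {2, 3, 4, 5, 6, 7}, so each is used; only Carol can be 5, hence Carol = 5.
The 5 still-open variables together cover exactly {2, 3, 4, 6, 7} — 5 values for 5 variables — and 7 appears only in Grace's list, so Grace = 7.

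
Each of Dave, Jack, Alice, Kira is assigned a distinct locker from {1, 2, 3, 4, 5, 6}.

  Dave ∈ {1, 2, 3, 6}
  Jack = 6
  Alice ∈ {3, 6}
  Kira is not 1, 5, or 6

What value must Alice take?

3

Jack must be 6 (only option left). Eliminate 6 elsewhere: Dave, Alice.
So Alice = 3.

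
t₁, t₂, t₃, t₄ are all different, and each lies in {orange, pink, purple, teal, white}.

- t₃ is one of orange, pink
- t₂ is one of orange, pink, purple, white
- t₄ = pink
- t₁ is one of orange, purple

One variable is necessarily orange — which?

t₃

t₄'s domain is down to {pink}, so t₄ = pink. So t₂, t₃ can't be pink.
So orange goes to t₃.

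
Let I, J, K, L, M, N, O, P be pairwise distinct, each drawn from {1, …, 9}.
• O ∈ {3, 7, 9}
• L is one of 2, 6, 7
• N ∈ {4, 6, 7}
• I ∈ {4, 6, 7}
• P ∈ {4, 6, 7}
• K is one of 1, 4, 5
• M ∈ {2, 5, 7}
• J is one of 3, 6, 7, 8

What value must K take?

1

The 3 variables I, N, P are confined to {4, 6, 7}, which locks those values in; drop them from J, K, L, M, O.
That leaves L = 2. Remove 2 from M.
M must be 5 (only option left). Eliminate 5 elsewhere: K.
So K = 1.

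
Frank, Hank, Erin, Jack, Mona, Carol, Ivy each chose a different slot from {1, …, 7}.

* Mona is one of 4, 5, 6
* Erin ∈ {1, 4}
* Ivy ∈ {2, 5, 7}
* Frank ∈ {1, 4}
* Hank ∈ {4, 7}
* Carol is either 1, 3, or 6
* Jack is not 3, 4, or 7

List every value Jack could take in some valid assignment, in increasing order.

2, 5, 6

The 7 variables draw from only 7 values {1, 2, 3, 4, 5, 6, 7}, so each is used; only Carol can be 3, hence Carol = 3.
The 2 variables Frank and Erin are confined to {1, 4}, which locks those values in; drop them from Hank, Jack, Mona.
Hank has just one choice, so Hank = 7. Remove 7 from Ivy.
No further eliminations apply; Jack can still be any of 2, 5, 6.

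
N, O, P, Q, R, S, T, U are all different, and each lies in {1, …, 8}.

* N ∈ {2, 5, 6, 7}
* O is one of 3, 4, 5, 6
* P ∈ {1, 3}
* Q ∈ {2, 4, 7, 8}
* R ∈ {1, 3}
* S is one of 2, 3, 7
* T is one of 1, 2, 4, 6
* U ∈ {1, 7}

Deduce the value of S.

2

Among the 8 variables, 8 fits only Q (and all 8 values in {1, 2, 3, 4, 5, 6, 7, 8} must be used), so Q = 8.
P and R between them cover only {1, 3} — a naked pair. Remove those values from O, S, T, U.
That leaves U = 7. Strike 7 from N, S.
So S = 2.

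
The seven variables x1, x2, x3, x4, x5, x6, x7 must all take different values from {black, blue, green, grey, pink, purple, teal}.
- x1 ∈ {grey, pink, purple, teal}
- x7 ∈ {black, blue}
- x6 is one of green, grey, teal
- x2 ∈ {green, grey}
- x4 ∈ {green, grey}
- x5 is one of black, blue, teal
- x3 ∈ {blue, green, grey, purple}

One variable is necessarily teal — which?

Among the 7 variables, pink fits only x1 (and all 7 values in {black, blue, green, grey, pink, purple, teal} must be used), so x1 = pink.
Among the 6 still-open variables, purple fits only x3 (and all 6 values in {black, blue, green, grey, purple, teal} must be used), so x3 = purple.
x2 and x4 share exactly the 2 values {green, grey}; by pigeonhole those values go to them, so strike green, grey from x6.
So teal goes to x6.

x6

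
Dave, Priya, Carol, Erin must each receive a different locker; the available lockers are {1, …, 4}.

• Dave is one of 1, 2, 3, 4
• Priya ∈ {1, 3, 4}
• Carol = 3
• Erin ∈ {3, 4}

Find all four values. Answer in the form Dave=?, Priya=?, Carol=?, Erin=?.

Carol's domain is down to {3}, so Carol = 3. Eliminate 3 elsewhere: Dave, Priya, Erin.
Erin must be 4 (only option left). So Dave, Priya can't be 4.
Priya has just one choice, so Priya = 1. Strike 1 from Dave.
Dave's domain is down to {2}, so Dave = 2.

Dave=2, Priya=1, Carol=3, Erin=4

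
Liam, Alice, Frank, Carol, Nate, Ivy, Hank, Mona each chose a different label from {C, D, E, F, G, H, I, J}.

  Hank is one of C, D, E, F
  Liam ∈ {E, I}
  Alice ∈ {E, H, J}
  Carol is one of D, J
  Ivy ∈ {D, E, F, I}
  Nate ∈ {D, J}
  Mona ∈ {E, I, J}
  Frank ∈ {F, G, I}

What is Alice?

The 8 variables draw from only 8 values {C, D, E, F, G, H, I, J}, so each is used; only Hank can be C, hence Hank = C.
The 7 still-open variables together cover exactly {D, E, F, G, H, I, J} — 7 values for 7 variables — and G appears only in Frank's list, so Frank = G.
The 6 still-open variables together cover exactly {D, E, F, H, I, J} — 6 values for 6 variables — and F appears only in Ivy's list, so Ivy = F.
Among the 5 still-open variables, H fits only Alice (and all 5 values in {D, E, H, I, J} must be used), so Alice = H.

H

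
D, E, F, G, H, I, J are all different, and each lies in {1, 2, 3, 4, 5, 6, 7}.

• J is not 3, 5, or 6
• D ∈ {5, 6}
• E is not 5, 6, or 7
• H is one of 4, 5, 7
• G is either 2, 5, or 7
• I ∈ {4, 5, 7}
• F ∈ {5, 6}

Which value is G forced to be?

2

The 7 variables together cover exactly {1, 2, 3, 4, 5, 6, 7} — 7 values for 7 variables — and 3 appears only in E's list, so E = 3.
Among the 6 still-open variables, 1 fits only J (and all 6 values in {1, 2, 4, 5, 6, 7} must be used), so J = 1.
The 5 still-open variables together cover exactly {2, 4, 5, 6, 7} — 5 values for 5 variables — and 2 appears only in G's list, so G = 2.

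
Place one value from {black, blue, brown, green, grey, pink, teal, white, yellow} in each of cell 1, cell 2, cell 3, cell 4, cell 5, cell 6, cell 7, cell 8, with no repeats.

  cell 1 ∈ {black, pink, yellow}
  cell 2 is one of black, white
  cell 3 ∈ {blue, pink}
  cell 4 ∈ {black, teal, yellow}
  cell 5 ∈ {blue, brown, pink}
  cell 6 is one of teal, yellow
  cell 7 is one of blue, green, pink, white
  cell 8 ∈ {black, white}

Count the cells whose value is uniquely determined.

4

The 8 variables together cover exactly {black, blue, brown, green, pink, teal, white, yellow} — 8 values for 8 variables — and brown appears only in cell 5's list, so cell 5 = brown.
The 7 still-open variables together cover exactly {black, blue, green, pink, teal, white, yellow} — 7 values for 7 variables — and green appears only in cell 7's list, so cell 7 = green.
The 6 still-open variables together cover exactly {black, blue, pink, teal, white, yellow} — 6 values for 6 variables — and blue appears only in cell 3's list, so cell 3 = blue.
The 5 still-open variables draw from only 5 values {black, pink, teal, white, yellow}, so each is used; only cell 1 can be pink, hence cell 1 = pink.
cell 2 and cell 8 share exactly the 2 values {black, white}; by pigeonhole those values go to them, so strike black, white from cell 4.
Determined: cell 1=pink, cell 3=blue, cell 5=brown, cell 7=green. The other cells each still have more than one consistent value. That makes 4.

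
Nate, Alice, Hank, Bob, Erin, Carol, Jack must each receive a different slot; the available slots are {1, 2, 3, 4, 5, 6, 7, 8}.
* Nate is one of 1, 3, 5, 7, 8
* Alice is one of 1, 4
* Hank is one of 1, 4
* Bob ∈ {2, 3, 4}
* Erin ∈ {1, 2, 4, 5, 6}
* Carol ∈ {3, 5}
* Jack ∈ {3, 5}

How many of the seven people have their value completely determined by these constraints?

Alice and Hank between them cover only {1, 4} — a naked pair. Remove those values from Nate, Bob, Erin.
Carol and Jack share exactly the 2 values {3, 5}; by pigeonhole those values go to them, so strike 3, 5 from Nate, Bob, Erin.
That leaves Bob = 2. Remove 2 from Erin.
Erin has just one choice, so Erin = 6.
Determined: Bob=2, Erin=6. The other people each still have more than one consistent value. That makes 2.

2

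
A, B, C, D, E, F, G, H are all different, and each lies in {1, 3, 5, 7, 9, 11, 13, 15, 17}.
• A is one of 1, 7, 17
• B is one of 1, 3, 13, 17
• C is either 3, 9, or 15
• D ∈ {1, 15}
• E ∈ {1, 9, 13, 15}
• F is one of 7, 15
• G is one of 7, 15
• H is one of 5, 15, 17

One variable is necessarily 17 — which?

The 8 variables together cover exactly {1, 3, 5, 7, 9, 13, 15, 17} — 8 values for 8 variables — and 5 appears only in H's list, so H = 5.
F and G share exactly the 2 values {7, 15}; by pigeonhole those values go to them, so strike 7, 15 from A, C, D, E.
D's domain is down to {1}, so D = 1. So A, B, E can't be 1.
So 17 goes to A.

A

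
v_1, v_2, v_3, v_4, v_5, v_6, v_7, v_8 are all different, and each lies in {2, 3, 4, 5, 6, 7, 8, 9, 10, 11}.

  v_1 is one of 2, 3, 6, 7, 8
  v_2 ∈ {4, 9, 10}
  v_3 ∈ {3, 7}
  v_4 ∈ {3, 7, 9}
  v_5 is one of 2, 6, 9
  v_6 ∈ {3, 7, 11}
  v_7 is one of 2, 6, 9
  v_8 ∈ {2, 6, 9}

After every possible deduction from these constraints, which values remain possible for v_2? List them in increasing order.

v_5, v_7, v_8 share exactly the 3 values {2, 6, 9}; by pigeonhole those values go to them, so strike 2, 6, 9 from v_1, v_2, v_4.
The 2 variables v_3 and v_4 are confined to {3, 7}, which locks those values in; drop them from v_1, v_6.
v_1 must be 8 (only option left).
v_6's domain is down to {11}, so v_6 = 11.
No further eliminations apply; v_2 can still be any of 4, 10.

4, 10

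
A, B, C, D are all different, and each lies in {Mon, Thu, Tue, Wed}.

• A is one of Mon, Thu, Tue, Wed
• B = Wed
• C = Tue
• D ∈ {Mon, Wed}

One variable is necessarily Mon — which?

D

B has just one choice, so B = Wed. So A, D can't be Wed.
So Mon goes to D.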